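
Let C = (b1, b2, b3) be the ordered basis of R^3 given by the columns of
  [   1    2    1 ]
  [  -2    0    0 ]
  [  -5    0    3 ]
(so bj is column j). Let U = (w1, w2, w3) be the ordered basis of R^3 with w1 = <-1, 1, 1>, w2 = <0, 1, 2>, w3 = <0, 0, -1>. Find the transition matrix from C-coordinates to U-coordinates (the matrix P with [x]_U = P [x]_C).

[[-1, -2, -1], [-1, 2, 1], [2, 2, -2]]

Take x = bj: its C-coordinates are the j-th standard unit vector, so P e_j — column j of P — equals [bj]_U.
b1 = -w1 - w2 + 2w3, giving column 1 = <-1, -1, 2>; repeating for each j gives P = [[-1, -2, -1], [-1, 2, 1], [2, 2, -2]].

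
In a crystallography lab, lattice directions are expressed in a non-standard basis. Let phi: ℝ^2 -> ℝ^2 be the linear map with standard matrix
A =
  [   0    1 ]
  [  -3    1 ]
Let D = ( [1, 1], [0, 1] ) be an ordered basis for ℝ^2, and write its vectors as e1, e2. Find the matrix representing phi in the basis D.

Let P have columns e1, e2. Then [phi]_D = P^(-1) A P.
Here det P = 1, so P^(-1) is integer; computing A P first and then P^(-1)(A P) gives [[1, 1], [-3, 0]].

[[1, 1], [-3, 0]]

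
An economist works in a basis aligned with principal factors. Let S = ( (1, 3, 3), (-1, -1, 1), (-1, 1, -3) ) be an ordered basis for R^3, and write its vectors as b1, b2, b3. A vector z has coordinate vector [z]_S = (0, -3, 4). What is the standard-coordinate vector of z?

(-1, 7, -15)

z = M [z]_S, where M has columns b1, ..., b3.
Carrying out the matrix-vector product, z = (-1, 7, -15).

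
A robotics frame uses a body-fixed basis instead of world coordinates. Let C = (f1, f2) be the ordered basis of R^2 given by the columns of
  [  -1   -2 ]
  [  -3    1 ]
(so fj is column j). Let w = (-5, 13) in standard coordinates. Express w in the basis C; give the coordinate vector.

(-3, 4)

Write w = c_1 f1 + c_2 f2 and solve for the c_i.
System: -c_1 - 2c_2 = -5, -3c_1 + c_2 = 13; solving gives c_1 = -3, c_2 = 4.
Check: -3f1 + 4f2 = (-5, 13).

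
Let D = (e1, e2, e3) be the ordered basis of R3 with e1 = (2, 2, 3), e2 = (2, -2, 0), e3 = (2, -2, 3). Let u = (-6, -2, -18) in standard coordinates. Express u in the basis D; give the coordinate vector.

We seek scalars with c_1 e1 + ... + c_3 e3 = u; equivalently solve M c = u where the columns of M are e1, ..., e3.
Gaussian elimination on [M | u] yields c = (-2, 3, -4).
Check: -2e1 + 3e2 - 4e3 = (-6, -2, -18).

(-2, 3, -4)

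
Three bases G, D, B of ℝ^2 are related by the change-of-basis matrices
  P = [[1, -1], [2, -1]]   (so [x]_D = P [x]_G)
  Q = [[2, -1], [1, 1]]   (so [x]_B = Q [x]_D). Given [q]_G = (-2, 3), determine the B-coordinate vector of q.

(-3, -12)

First [q]_D = P [q]_G = (-5, -7).
Then [q]_B = Q [q]_D = (-3, -12).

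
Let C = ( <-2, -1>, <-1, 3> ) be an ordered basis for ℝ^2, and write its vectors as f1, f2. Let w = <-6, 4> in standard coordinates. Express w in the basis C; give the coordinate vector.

<2, 2>

[w]_C is the unique c with M c = w, where M has columns f1, f2.
System: -2c_1 - c_2 = -6, -c_1 + 3c_2 = 4; solving gives c_1 = 2, c_2 = 2.
Check: 2f1 + 2f2 = <-6, 4>.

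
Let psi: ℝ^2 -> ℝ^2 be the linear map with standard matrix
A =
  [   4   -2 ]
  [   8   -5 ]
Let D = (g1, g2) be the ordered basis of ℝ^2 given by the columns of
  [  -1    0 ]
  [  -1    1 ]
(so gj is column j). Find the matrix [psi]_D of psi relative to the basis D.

With P the matrix whose columns are g1, g2, [psi]_D = P^(-1) A P.
Column by column: psi(g1) = A g1 = (-2, -3); its D-coordinates (2, -1) give column 1.
Continuing for each basis vector yields [psi]_D = [[2, 2], [-1, -3]].

[[2, 2], [-1, -3]]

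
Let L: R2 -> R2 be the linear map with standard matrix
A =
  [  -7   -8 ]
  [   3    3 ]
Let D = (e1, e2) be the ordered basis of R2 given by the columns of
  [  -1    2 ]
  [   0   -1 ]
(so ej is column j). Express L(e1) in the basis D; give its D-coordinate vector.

[-1, 3]

Column 1 of [L]_D is the D-coordinate vector of L(e1).
In standard coordinates L(e1) = A e1 = [7, -3].
Converting to D: [7, -3] = -e1 + 3e2, so the coordinate vector is [-1, 3].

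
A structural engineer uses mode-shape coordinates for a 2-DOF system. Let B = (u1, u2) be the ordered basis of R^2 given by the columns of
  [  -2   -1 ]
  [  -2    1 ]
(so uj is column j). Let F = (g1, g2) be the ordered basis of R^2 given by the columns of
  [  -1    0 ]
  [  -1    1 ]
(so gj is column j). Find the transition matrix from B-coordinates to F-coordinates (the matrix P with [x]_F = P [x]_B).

[[2, 1], [0, 2]]

Let M have columns uj and N have columns gj. Then for every x, N [x]_F = x = M [x]_B, so P = N^(-1) M.
Since det N = -1, N^(-1) has integer entries; multiplying gives P = [[2, 1], [0, 2]].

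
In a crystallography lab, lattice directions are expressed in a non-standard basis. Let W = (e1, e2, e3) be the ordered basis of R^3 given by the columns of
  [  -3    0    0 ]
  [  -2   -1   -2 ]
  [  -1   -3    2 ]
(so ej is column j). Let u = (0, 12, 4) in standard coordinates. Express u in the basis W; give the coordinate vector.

(0, -4, -4)

[u]_W is the unique c with M c = u, where M has columns e1, ..., e3.
Gaussian elimination on [M | u] yields c = (0, -4, -4).
Check: 0·e1 - 4e2 - 4e3 = (0, 12, 4).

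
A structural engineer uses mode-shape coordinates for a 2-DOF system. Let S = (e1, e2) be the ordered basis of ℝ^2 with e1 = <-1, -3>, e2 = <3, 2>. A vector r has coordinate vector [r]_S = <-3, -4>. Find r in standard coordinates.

<-9, 1>

r = M [r]_S, where M has columns e1, e2.
Carrying out the matrix-vector product, r = <-9, 1>.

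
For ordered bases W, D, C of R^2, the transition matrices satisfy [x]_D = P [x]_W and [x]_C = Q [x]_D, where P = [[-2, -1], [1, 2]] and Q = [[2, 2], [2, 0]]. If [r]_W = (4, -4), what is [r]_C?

First [r]_D = P [r]_W = (-4, -4).
Then [r]_C = Q [r]_D = (-16, -8).

(-16, -8)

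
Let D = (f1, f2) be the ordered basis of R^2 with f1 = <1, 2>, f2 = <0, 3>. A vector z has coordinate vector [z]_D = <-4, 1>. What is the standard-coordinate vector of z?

<-4, -5>

By definition z = -4f1 + f2.
Summing componentwise gives <-4, -5>.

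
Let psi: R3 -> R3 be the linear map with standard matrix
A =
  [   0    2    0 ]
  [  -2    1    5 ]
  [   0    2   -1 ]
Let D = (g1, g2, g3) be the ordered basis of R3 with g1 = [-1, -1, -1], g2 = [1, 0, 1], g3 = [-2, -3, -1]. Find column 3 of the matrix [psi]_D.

Compute psi(g3) = A g3 = [-6, -4, -5] in standard coordinates.
Then write this in D-coordinates: solve for y in y_1 g1 + ... + y_3 g3 = [-6, -4, -5].
This gives y = [1, -3, 1], which is column 3 of [psi]_D.

[1, -3, 1]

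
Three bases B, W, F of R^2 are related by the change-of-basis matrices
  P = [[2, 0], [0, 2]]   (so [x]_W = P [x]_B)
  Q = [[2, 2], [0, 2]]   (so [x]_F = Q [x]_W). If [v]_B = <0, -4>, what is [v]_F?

<-16, -16>

First [v]_W = P [v]_B = <0, -8>.
Then [v]_F = Q [v]_W = <-16, -16>.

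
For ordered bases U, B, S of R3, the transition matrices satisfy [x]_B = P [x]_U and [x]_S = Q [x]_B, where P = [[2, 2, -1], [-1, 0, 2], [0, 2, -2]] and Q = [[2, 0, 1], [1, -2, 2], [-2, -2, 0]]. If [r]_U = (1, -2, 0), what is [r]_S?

First [r]_B = P [r]_U = (-2, -1, -4).
Then [r]_S = Q [r]_B = (-8, -8, 6).

(-8, -8, 6)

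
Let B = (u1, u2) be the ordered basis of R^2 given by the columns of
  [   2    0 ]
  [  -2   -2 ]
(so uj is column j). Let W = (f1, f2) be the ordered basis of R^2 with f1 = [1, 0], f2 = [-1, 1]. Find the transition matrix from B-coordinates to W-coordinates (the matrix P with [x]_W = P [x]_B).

[[0, -2], [-2, -2]]

Let M have columns uj and N have columns fj. Then for every x, N [x]_W = x = M [x]_B, so P = N^(-1) M.
Since det N = 1, N^(-1) has integer entries; multiplying gives P = [[0, -2], [-2, -2]].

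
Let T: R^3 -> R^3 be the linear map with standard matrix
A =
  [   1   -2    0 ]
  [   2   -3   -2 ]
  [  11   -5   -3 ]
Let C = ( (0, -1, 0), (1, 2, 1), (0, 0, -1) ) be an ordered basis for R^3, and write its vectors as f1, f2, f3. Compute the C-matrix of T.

[[1, 0, -2], [2, -3, 0], [-3, -1, -3]]

Let P have columns f1, ..., f3. Then [T]_C = P^(-1) A P.
Here det P = -1, so P^(-1) is integer; computing A P first and then P^(-1)(A P) gives [[1, 0, -2], [2, -3, 0], [-3, -1, -3]].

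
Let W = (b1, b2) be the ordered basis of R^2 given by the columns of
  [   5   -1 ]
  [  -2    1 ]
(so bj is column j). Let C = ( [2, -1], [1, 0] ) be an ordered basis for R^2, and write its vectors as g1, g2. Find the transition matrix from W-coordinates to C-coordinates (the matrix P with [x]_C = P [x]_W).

[[2, -1], [1, 1]]

Column j of P is [bj]_C, since P maps W-coordinates to C-coordinates.
Expressing b1 in C: b1 = 2g1 + g2, so column 1 of P is [2, 1].
Doing the same for each bj gives P = [[2, -1], [1, 1]].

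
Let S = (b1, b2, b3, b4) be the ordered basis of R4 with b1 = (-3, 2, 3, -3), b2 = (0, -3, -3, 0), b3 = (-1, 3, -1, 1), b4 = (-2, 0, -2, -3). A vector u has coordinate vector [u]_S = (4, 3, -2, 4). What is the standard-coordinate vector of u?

By definition u = 4b1 + 3b2 - 2b3 + 4b4.
Summing componentwise gives (-18, -7, -3, -26).

(-18, -7, -3, -26)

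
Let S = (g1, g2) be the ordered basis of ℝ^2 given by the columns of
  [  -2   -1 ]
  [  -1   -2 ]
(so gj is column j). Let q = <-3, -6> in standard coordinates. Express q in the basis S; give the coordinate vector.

<0, 3>

Write q = c_1 g1 + c_2 g2 and solve for the c_i.
System: -2c_1 - c_2 = -3, -c_1 - 2c_2 = -6; solving gives c_1 = 0, c_2 = 3.
Check: 0·g1 + 3g2 = <-3, -6>.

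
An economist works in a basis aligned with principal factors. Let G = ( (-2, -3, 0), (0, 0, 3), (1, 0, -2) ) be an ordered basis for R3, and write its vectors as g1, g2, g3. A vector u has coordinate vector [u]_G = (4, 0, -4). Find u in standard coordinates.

(-12, -12, 8)

u = M [u]_G, where M has columns g1, ..., g3.
Carrying out the matrix-vector product, u = (-12, -12, 8).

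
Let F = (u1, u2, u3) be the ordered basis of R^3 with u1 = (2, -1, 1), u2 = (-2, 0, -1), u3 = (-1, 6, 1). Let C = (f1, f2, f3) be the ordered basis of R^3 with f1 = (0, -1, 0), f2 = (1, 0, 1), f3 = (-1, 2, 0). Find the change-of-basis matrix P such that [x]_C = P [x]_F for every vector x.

Let M have columns uj and N have columns fj. Then for every x, N [x]_C = x = M [x]_F, so P = N^(-1) M.
Since det N = 1, N^(-1) has integer entries; multiplying gives P = [[-1, 2, -2], [1, -1, 1], [-1, 1, 2]].

[[-1, 2, -2], [1, -1, 1], [-1, 1, 2]]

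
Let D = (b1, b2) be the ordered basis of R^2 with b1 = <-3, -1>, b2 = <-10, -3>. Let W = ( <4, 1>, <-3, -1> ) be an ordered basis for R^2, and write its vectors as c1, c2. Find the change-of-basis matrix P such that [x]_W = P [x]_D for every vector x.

Let M have columns bj and N have columns cj. Then for every x, N [x]_W = x = M [x]_D, so P = N^(-1) M.
Since det N = -1, N^(-1) has integer entries; multiplying gives P = [[0, -1], [1, 2]].

[[0, -1], [1, 2]]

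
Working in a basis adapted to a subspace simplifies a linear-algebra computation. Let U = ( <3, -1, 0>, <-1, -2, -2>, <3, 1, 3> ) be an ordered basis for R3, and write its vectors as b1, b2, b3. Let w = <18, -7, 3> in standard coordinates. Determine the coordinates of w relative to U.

<4, 3, 3>

[w]_U is the unique c with M c = w, where M has columns b1, ..., b3.
Row-reducing the augmented matrix [M | w] gives c = (4, 3, 3).
Check: 4b1 + 3b2 + 3b3 = <18, -7, 3>.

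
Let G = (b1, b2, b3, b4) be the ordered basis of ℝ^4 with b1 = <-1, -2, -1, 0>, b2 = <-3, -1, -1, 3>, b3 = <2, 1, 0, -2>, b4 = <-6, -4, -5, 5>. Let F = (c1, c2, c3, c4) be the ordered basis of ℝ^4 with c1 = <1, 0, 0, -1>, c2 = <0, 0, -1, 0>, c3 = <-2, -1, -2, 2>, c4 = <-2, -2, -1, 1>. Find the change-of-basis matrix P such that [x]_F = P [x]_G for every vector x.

Let M have columns bj and N have columns cj. Then for every x, N [x]_F = x = M [x]_G, so P = N^(-1) M.
Since det N = 1, N^(-1) has integer entries; multiplying gives P = [[1, -1, 0, 0], [0, -1, 2, 0], [0, 1, -1, 2], [1, 0, 0, 1]].

[[1, -1, 0, 0], [0, -1, 2, 0], [0, 1, -1, 2], [1, 0, 0, 1]]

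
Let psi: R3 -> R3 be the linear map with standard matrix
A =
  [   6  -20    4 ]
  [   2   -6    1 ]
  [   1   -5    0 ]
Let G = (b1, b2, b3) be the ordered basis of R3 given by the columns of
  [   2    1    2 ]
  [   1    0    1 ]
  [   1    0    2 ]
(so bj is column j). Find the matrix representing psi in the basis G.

The j-th column of [psi]_G is [psi(bj)]_G.
psi(b1) = A b1 = [-4, -1, -3] = b1 - 2b2 - 2b3, so column 1 is [1, -2, -2].
Repeating for b2, b3 and assembling the columns gives [[1, 3, 3], [-2, 2, 0], [-2, -1, -3]].

[[1, 3, 3], [-2, 2, 0], [-2, -1, -3]]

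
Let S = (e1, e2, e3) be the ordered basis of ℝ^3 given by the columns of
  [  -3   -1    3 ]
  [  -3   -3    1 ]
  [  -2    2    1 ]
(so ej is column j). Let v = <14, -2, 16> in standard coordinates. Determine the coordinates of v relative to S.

We seek scalars with c_1 e1 + ... + c_3 e3 = v; equivalently solve M c = v where the columns of M are e1, ..., e3.
Solving this 3x3 system gives c = (-2, 4, 4).
Check: -2e1 + 4e2 + 4e3 = <14, -2, 16>.

<-2, 4, 4>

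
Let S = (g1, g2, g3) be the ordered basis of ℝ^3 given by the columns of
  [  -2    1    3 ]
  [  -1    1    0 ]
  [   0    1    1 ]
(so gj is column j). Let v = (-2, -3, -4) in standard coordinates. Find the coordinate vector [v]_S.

(-1, -4, 0)

We seek scalars with c_1 g1 + ... + c_3 g3 = v; equivalently solve M c = v where the columns of M are g1, ..., g3.
Row-reducing the augmented matrix [M | v] gives c = (-1, -4, 0).
Check: -g1 - 4g2 + 0·g3 = (-2, -3, -4).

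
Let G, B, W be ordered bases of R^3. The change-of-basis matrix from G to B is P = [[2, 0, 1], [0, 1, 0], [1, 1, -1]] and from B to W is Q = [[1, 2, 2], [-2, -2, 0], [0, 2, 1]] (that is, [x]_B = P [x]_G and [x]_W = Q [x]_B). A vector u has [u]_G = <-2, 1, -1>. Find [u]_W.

First [u]_B = P [u]_G = <-5, 1, 0>.
Then [u]_W = Q [u]_B = <-3, 8, 2>.

<-3, 8, 2>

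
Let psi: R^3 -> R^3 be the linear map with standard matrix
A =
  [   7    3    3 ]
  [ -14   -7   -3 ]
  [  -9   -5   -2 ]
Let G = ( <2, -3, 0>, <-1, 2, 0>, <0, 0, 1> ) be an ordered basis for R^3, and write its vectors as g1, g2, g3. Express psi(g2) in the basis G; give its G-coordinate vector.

Compute psi(g2) = A g2 = <-1, 0, -1> in standard coordinates.
Then write this in G-coordinates: solve for y in y_1 g1 + ... + y_3 g3 = <-1, 0, -1>.
This gives y = <-2, -3, -1>, which is column 2 of [psi]_G.

<-2, -3, -1>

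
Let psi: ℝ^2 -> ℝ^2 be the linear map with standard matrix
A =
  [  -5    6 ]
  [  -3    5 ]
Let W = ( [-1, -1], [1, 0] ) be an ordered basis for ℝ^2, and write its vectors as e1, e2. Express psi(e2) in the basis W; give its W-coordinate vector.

[3, -2]

Compute psi(e2) = A e2 = [-5, -3] in standard coordinates.
Then write this in W-coordinates: solve for y in y_1 e1 + y_2 e2 = [-5, -3].
This gives y = [3, -2], which is column 2 of [psi]_W.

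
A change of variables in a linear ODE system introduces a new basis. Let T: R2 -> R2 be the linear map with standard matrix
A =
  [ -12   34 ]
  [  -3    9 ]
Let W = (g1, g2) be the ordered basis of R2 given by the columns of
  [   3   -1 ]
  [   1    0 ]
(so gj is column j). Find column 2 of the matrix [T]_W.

(3, -3)

Column 2 of [T]_W is the W-coordinate vector of T(g2).
In standard coordinates T(g2) = A g2 = (12, 3).
Converting to W: (12, 3) = 3g1 - 3g2, so the coordinate vector is (3, -3).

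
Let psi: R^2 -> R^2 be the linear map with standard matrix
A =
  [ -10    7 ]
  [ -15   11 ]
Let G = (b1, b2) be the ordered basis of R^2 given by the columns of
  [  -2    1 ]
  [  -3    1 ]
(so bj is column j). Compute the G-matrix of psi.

The j-th column of [psi]_G is [psi(bj)]_G.
psi(b1) = A b1 = (-1, -3) = 2b1 + 3b2, so column 1 is (2, 3).
Repeating for b2 and assembling the columns gives [[2, 1], [3, -1]].

[[2, 1], [3, -1]]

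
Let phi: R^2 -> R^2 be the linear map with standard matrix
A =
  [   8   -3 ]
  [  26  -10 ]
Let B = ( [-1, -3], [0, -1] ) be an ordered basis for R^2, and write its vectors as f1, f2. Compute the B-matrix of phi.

With P the matrix whose columns are f1, f2, [phi]_B = P^(-1) A P.
Column by column: phi(f1) = A f1 = [1, 4]; its B-coordinates [-1, -1] give column 1.
Continuing for each basis vector yields [phi]_B = [[-1, -3], [-1, -1]].

[[-1, -3], [-1, -1]]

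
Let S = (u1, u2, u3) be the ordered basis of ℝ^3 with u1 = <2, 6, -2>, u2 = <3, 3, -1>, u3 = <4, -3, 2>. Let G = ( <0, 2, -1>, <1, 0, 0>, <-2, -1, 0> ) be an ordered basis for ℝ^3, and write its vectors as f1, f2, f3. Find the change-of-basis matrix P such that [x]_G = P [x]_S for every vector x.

Let M have columns uj and N have columns fj. Then for every x, N [x]_G = x = M [x]_S, so P = N^(-1) M.
Since det N = 1, N^(-1) has integer entries; multiplying gives P = [[2, 1, -2], [-2, 1, 2], [-2, -1, -1]].

[[2, 1, -2], [-2, 1, 2], [-2, -1, -1]]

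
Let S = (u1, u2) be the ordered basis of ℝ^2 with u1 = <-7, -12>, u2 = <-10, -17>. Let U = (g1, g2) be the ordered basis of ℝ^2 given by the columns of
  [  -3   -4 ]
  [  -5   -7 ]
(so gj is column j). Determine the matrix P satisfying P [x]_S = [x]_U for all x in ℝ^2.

Let M have columns uj and N have columns gj. Then for every x, N [x]_U = x = M [x]_S, so P = N^(-1) M.
Since det N = 1, N^(-1) has integer entries; multiplying gives P = [[1, 2], [1, 1]].

[[1, 2], [1, 1]]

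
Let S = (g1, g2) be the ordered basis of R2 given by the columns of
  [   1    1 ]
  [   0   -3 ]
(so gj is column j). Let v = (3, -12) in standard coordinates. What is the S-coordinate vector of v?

We seek scalars with c_1 g1 + c_2 g2 = v; equivalently solve M c = v where the columns of M are g1, g2.
System: c_1 + c_2 = 3, 0c_1 - 3c_2 = -12; solving gives c_1 = -1, c_2 = 4.
Check: -g1 + 4g2 = (3, -12).

(-1, 4)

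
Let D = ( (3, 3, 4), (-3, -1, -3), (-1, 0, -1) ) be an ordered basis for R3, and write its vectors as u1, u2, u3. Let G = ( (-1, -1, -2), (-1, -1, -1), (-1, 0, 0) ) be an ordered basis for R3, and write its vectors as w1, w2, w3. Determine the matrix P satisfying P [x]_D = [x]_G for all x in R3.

Take x = uj: its D-coordinates are the j-th standard unit vector, so P e_j — column j of P — equals [uj]_G.
u1 = -w1 - 2w2 + 0·w3, giving column 1 = (-1, -2, 0); repeating for each j gives P = [[-1, 2, 1], [-2, -1, -1], [0, 2, 1]].

[[-1, 2, 1], [-2, -1, -1], [0, 2, 1]]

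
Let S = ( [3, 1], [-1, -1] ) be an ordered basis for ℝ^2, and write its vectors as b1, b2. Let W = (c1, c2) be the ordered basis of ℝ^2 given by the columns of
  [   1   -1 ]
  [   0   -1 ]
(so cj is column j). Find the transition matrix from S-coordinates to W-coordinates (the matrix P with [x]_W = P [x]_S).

[[2, 0], [-1, 1]]

Take x = bj: its S-coordinates are the j-th standard unit vector, so P e_j — column j of P — equals [bj]_W.
b1 = 2c1 - c2, giving column 1 = [2, -1]; repeating for each j gives P = [[2, 0], [-1, 1]].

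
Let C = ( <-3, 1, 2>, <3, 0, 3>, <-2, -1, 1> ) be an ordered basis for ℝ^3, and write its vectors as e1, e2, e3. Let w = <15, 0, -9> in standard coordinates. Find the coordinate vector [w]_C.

Write w = c_1 e1 + ... + c_3 e3 and solve for the c_i.
Solving this 3x3 system gives c = (-3, 0, -3).
Check: -3e1 + 0·e2 - 3e3 = <15, 0, -9>.

<-3, 0, -3>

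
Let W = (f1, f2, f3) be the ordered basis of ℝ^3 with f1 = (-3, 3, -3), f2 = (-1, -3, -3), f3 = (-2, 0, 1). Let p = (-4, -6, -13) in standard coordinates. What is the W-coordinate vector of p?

(1, 3, -1)

We seek scalars with c_1 f1 + ... + c_3 f3 = p; equivalently solve M c = p where the columns of M are f1, ..., f3.
Solving this 3x3 system gives c = (1, 3, -1).
Check: f1 + 3f2 - f3 = (-4, -6, -13).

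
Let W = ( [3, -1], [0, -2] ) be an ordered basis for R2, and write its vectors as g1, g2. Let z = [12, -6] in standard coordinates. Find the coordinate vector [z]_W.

We seek scalars with c_1 g1 + c_2 g2 = z; equivalently solve M c = z where the columns of M are g1, g2.
System: 3c_1 + 0c_2 = 12, -c_1 - 2c_2 = -6; solving gives c_1 = 4, c_2 = 1.
Check: 4g1 + g2 = [12, -6].

[4, 1]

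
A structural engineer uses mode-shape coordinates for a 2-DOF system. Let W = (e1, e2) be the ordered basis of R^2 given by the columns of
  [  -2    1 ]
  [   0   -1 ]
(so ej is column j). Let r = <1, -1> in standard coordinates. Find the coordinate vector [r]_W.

<0, 1>

[r]_W is the unique c with M c = r, where M has columns e1, e2.
System: -2c_1 + c_2 = 1, 0c_1 - c_2 = -1; solving gives c_1 = 0, c_2 = 1.
Check: 0·e1 + e2 = <1, -1>.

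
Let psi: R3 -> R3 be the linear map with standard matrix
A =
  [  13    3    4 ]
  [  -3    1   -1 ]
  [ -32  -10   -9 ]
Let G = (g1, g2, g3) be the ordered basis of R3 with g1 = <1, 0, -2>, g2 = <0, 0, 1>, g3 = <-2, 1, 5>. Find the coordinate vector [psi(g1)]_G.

<3, -3, -1>

Column 1 of [psi]_G is the G-coordinate vector of psi(g1).
In standard coordinates psi(g1) = A g1 = <5, -1, -14>.
Converting to G: <5, -1, -14> = 3g1 - 3g2 - g3, so the coordinate vector is <3, -3, -1>.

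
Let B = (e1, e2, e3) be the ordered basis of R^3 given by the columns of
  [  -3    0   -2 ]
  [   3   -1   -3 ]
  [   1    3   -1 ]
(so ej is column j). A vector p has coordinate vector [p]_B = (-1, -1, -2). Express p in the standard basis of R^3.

(7, 4, -2)

p = M [p]_B, where M has columns e1, ..., e3.
Carrying out the matrix-vector product, p = (7, 4, -2).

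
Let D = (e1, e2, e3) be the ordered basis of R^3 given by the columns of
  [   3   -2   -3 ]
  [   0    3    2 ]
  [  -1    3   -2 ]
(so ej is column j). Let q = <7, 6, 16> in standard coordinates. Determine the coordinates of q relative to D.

We seek scalars with c_1 e1 + ... + c_3 e3 = q; equivalently solve M c = q where the columns of M are e1, ..., e3.
Row-reducing the augmented matrix [M | q] gives c = (2, 4, -3).
Check: 2e1 + 4e2 - 3e3 = <7, 6, 16>.

<2, 4, -3>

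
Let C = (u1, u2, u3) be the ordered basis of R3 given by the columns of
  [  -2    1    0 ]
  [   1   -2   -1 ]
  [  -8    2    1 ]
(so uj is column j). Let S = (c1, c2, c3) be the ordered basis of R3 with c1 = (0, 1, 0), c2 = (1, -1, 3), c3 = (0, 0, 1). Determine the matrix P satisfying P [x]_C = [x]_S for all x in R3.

[[-1, -1, -1], [-2, 1, 0], [-2, -1, 1]]

Take x = uj: its C-coordinates are the j-th standard unit vector, so P e_j — column j of P — equals [uj]_S.
u1 = -c1 - 2c2 - 2c3, giving column 1 = (-1, -2, -2); repeating for each j gives P = [[-1, -1, -1], [-2, 1, 0], [-2, -1, 1]].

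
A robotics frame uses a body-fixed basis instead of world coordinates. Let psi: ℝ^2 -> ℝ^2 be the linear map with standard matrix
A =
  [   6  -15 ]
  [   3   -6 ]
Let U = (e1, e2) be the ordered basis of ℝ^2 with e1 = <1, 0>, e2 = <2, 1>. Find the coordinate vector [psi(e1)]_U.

<0, 3>

Compute psi(e1) = A e1 = <6, 3> in standard coordinates.
Then write this in U-coordinates: solve for y in y_1 e1 + y_2 e2 = <6, 3>.
This gives y = <0, 3>, which is column 1 of [psi]_U.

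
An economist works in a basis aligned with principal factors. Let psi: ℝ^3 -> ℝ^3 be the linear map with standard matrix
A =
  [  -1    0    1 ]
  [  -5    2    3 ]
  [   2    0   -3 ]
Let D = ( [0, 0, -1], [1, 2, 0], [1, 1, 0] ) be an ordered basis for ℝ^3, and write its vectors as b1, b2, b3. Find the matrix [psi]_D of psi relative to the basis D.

Let P have columns b1, ..., b3. Then [psi]_D = P^(-1) A P.
Here det P = 1, so P^(-1) is integer; computing A P first and then P^(-1)(A P) gives [[-3, -2, -2], [-2, 0, -2], [1, -1, 1]].

[[-3, -2, -2], [-2, 0, -2], [1, -1, 1]]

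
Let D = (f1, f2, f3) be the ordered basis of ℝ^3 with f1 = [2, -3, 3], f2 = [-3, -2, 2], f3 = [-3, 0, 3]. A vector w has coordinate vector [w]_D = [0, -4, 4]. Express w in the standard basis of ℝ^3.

The coordinates say w = 0·f1 - 4f2 + 4f3; adding the scaled basis vectors gives [0, 8, 4].

[0, 8, 4]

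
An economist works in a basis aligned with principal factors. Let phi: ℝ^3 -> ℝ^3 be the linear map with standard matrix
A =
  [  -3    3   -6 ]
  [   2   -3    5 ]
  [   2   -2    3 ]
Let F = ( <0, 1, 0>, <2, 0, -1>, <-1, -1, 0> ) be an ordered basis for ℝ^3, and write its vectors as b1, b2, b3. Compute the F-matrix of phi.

[[-2, -3, 1], [2, -1, 0], [1, -2, 0]]

Let P have columns b1, ..., b3. Then [phi]_F = P^(-1) A P.
Here det P = 1, so P^(-1) is integer; computing A P first and then P^(-1)(A P) gives [[-2, -3, 1], [2, -1, 0], [1, -2, 0]].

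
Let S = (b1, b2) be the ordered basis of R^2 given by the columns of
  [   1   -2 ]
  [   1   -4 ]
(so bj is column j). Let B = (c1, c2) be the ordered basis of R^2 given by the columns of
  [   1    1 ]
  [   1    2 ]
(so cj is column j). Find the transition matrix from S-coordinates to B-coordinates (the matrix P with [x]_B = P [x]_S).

Column j of P is [bj]_B, since P maps S-coordinates to B-coordinates.
Expressing b1 in B: b1 = c1 + 0·c2, so column 1 of P is <1, 0>.
Doing the same for each bj gives P = [[1, 0], [0, -2]].

[[1, 0], [0, -2]]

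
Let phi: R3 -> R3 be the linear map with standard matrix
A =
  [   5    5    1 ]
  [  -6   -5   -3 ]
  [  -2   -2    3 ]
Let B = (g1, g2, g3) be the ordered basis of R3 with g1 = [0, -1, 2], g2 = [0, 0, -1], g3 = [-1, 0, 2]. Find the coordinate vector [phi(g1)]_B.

[1, 0, 3]

Compute phi(g1) = A g1 = [-3, -1, 8] in standard coordinates.
Then write this in B-coordinates: solve for y in y_1 g1 + ... + y_3 g3 = [-3, -1, 8].
This gives y = [1, 0, 3], which is column 1 of [phi]_B.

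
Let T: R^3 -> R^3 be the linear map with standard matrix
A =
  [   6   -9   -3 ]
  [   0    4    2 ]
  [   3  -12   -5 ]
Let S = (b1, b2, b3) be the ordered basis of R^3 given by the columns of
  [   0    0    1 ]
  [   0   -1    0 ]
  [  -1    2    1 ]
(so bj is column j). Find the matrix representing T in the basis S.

The j-th column of [T]_S is [T(bj)]_S.
T(b1) = A b1 = (3, -2, 5) = 2b1 + 2b2 + 3b3, so column 1 is (2, 2, 3).
Repeating for b2, b3 and assembling the columns gives [[2, 1, 1], [2, 0, -2], [3, 3, 3]].

[[2, 1, 1], [2, 0, -2], [3, 3, 3]]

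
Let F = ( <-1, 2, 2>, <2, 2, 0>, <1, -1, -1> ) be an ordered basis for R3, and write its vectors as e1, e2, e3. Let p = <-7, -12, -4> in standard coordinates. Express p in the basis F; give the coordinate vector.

<-3, -4, -2>

We seek scalars with c_1 e1 + ... + c_3 e3 = p; equivalently solve M c = p where the columns of M are e1, ..., e3.
Solving this 3x3 system gives c = (-3, -4, -2).
Check: -3e1 - 4e2 - 2e3 = <-7, -12, -4>.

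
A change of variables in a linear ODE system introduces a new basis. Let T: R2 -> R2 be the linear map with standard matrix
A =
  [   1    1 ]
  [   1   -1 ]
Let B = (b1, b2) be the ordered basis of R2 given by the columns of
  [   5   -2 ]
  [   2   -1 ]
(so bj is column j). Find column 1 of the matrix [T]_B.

(1, -1)

Column 1 of [T]_B is the B-coordinate vector of T(b1).
In standard coordinates T(b1) = A b1 = (7, 3).
Converting to B: (7, 3) = b1 - b2, so the coordinate vector is (1, -1).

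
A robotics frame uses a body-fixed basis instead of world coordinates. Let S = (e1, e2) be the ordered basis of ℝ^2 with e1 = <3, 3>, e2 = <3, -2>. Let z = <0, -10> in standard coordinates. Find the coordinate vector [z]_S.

<-2, 2>

[z]_S is the unique c with M c = z, where M has columns e1, e2.
System: 3c_1 + 3c_2 = 0, 3c_1 - 2c_2 = -10; solving gives c_1 = -2, c_2 = 2.
Check: -2e1 + 2e2 = <0, -10>.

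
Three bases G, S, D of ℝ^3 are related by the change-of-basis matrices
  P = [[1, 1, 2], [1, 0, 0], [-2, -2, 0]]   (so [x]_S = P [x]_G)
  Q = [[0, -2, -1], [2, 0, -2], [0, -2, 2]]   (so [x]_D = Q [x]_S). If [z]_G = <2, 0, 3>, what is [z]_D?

<0, 24, -12>

First [z]_S = P [z]_G = <8, 2, -4>.
Then [z]_D = Q [z]_S = <0, 24, -12>.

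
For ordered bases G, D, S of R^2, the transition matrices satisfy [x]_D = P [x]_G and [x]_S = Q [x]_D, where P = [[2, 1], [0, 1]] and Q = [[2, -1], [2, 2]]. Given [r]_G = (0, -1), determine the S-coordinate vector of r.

(-1, -4)

Apply P to get D-coordinates (-1, -1), then Q to get S-coordinates.
The result is [r]_S = (-1, -4).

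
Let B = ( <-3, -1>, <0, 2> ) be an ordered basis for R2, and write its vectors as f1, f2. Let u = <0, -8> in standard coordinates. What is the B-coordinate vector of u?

<0, -4>

[u]_B is the unique c with M c = u, where M has columns f1, f2.
System: -3c_1 + 0c_2 = 0, -c_1 + 2c_2 = -8; solving gives c_1 = 0, c_2 = -4.
Check: 0·f1 - 4f2 = <0, -8>.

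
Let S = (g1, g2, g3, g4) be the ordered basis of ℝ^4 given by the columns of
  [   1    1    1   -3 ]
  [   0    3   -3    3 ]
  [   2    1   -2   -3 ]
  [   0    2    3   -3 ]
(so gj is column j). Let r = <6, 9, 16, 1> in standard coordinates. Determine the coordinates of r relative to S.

<1, 2, -3, -2>

We seek scalars with c_1 g1 + ... + c_4 g4 = r; equivalently solve M c = r where the columns of M are g1, ..., g4.
Gaussian elimination on [M | r] yields c = (1, 2, -3, -2).
Check: g1 + 2g2 - 3g3 - 2g4 = <6, 9, 16, 1>.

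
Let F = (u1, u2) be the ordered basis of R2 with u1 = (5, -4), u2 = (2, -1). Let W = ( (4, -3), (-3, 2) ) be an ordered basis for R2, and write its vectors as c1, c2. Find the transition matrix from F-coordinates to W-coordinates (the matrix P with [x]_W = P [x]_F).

[[2, -1], [1, -2]]

Let M have columns uj and N have columns cj. Then for every x, N [x]_W = x = M [x]_F, so P = N^(-1) M.
Since det N = -1, N^(-1) has integer entries; multiplying gives P = [[2, -1], [1, -2]].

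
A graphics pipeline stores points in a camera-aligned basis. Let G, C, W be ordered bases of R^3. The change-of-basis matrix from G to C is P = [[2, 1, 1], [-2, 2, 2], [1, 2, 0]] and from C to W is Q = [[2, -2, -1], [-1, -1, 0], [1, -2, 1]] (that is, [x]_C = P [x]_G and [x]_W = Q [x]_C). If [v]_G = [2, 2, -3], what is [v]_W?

[12, 3, 21]

Composing the changes, [v]_W = Q P [v]_G.
Q P = [[7, -4, -2], [0, -3, -3], [7, -1, -3]]; applying this to [2, 2, -3] gives [12, 3, 21].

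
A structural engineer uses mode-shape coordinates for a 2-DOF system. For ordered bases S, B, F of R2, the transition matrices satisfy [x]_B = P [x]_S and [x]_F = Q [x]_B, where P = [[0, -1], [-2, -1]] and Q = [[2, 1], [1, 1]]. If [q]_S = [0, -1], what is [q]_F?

[3, 2]

First [q]_B = P [q]_S = [1, 1].
Then [q]_F = Q [q]_B = [3, 2].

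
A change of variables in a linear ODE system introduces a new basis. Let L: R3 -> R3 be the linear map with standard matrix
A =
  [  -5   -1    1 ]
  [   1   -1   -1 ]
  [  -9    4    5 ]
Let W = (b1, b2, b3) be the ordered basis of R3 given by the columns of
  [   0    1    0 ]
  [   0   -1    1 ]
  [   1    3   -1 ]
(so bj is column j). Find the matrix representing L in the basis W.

[[2, 3, 3], [1, -1, -2], [0, -2, -2]]

With P the matrix whose columns are b1, ..., b3, [L]_W = P^(-1) A P.
Column by column: L(b1) = A b1 = <1, -1, 5>; its W-coordinates <2, 1, 0> give column 1.
Continuing for each basis vector yields [L]_W = [[2, 3, 3], [1, -1, -2], [0, -2, -2]].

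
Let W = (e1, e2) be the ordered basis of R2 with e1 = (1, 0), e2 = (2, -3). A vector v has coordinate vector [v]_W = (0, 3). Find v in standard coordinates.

v = M [v]_W, where M has columns e1, e2.
Carrying out the matrix-vector product, v = (6, -9).

(6, -9)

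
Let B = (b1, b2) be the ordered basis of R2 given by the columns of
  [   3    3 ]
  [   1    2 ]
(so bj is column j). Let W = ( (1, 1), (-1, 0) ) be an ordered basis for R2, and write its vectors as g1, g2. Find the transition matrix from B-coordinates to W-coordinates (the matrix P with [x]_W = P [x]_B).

[[1, 2], [-2, -1]]

Column j of P is [bj]_W, since P maps B-coordinates to W-coordinates.
Expressing b1 in W: b1 = g1 - 2g2, so column 1 of P is (1, -2).
Doing the same for each bj gives P = [[1, 2], [-2, -1]].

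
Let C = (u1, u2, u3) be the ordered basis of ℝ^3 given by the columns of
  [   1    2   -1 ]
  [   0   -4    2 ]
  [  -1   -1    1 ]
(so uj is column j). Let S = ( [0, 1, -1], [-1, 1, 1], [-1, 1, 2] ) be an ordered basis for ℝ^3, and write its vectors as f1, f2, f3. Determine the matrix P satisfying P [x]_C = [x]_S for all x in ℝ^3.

Column j of P is [uj]_S, since P maps C-coordinates to S-coordinates.
Expressing u1 in S: u1 = f1 - 2f2 + f3, so column 1 of P is [1, -2, 1].
Doing the same for each uj gives P = [[1, -2, 1], [-2, -1, 0], [1, -1, 1]].

[[1, -2, 1], [-2, -1, 0], [1, -1, 1]]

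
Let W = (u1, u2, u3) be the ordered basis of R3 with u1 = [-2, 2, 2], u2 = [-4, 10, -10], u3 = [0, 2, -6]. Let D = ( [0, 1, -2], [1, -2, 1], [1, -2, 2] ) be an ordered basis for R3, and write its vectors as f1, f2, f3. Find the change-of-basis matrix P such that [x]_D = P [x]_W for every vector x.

Column j of P is [uj]_D, since P maps W-coordinates to D-coordinates.
Expressing u1 in D: u1 = -2f1 - 2f2 + 0·f3, so column 1 of P is [-2, -2, 0].
Doing the same for each uj gives P = [[-2, 2, 2], [-2, -2, 2], [0, -2, -2]].

[[-2, 2, 2], [-2, -2, 2], [0, -2, -2]]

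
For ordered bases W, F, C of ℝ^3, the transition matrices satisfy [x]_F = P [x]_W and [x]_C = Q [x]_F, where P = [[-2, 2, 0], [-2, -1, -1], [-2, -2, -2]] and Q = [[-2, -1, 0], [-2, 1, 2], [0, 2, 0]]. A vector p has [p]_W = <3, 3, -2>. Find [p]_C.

<7, -23, -14>

Apply P to get F-coordinates <0, -7, -8>, then Q to get C-coordinates.
The result is [p]_C = <7, -23, -14>.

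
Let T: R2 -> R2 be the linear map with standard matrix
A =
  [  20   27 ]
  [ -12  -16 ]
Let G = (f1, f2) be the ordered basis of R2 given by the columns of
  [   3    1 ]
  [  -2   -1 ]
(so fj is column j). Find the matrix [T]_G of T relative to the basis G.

With P the matrix whose columns are f1, f2, [T]_G = P^(-1) A P.
Column by column: T(f1) = A f1 = (6, -4); its G-coordinates (2, 0) give column 1.
Continuing for each basis vector yields [T]_G = [[2, -3], [0, 2]].

[[2, -3], [0, 2]]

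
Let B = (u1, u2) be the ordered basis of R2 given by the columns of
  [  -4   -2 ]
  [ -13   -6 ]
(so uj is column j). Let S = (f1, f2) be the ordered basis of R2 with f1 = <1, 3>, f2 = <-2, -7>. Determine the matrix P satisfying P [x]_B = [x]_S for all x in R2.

Let M have columns uj and N have columns fj. Then for every x, N [x]_S = x = M [x]_B, so P = N^(-1) M.
Since det N = -1, N^(-1) has integer entries; multiplying gives P = [[-2, -2], [1, 0]].

[[-2, -2], [1, 0]]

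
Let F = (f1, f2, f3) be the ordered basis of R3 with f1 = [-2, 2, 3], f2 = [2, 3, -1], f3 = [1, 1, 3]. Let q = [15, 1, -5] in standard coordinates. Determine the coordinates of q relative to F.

[-4, 2, 3]

Write q = c_1 f1 + ... + c_3 f3 and solve for the c_i.
Solving this 3x3 system gives c = (-4, 2, 3).
Check: -4f1 + 2f2 + 3f3 = [15, 1, -5].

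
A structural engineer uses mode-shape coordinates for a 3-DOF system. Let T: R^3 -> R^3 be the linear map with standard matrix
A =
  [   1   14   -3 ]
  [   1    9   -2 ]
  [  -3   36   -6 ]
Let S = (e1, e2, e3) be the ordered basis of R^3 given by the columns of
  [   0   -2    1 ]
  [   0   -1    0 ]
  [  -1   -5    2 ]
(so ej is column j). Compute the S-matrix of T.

[[2, -3, 2], [-2, 1, 3], [-1, 1, 1]]

The j-th column of [T]_S is [T(ej)]_S.
T(e1) = A e1 = [3, 2, 6] = 2e1 - 2e2 - e3, so column 1 is [2, -2, -1].
Repeating for e2, e3 and assembling the columns gives [[2, -3, 2], [-2, 1, 3], [-1, 1, 1]].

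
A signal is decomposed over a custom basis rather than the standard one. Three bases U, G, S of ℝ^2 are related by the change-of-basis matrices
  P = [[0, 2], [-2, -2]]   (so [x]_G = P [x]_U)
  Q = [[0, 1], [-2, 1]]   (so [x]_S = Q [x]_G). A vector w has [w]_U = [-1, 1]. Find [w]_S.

First [w]_G = P [w]_U = [2, 0].
Then [w]_S = Q [w]_G = [0, -4].

[0, -4]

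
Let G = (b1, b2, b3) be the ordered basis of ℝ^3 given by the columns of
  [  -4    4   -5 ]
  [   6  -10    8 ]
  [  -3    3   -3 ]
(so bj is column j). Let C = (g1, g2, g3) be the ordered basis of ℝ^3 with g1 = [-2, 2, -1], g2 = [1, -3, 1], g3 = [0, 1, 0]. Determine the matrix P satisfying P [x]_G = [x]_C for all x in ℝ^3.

[[1, -1, 2], [-2, 2, -1], [-2, -2, 1]]

Take x = bj: its G-coordinates are the j-th standard unit vector, so P e_j — column j of P — equals [bj]_C.
b1 = g1 - 2g2 - 2g3, giving column 1 = [1, -2, -2]; repeating for each j gives P = [[1, -1, 2], [-2, 2, -1], [-2, -2, 1]].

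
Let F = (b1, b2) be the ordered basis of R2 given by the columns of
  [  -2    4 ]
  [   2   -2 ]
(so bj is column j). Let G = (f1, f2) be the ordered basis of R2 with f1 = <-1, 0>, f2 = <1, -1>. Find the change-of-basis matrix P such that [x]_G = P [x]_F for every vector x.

Column j of P is [bj]_G, since P maps F-coordinates to G-coordinates.
Expressing b1 in G: b1 = 0·f1 - 2f2, so column 1 of P is <0, -2>.
Doing the same for each bj gives P = [[0, -2], [-2, 2]].

[[0, -2], [-2, 2]]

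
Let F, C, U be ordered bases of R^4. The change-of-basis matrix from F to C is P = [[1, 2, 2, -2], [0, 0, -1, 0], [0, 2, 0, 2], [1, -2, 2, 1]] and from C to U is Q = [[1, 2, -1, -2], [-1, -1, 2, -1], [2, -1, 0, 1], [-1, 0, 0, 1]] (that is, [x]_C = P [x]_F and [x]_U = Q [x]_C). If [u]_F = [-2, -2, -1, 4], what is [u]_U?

Composing the changes, [u]_U = Q P [u]_F.
Q P = [[-1, 4, -4, -6], [-2, 4, -3, 5], [3, 2, 7, -3], [0, -4, 0, 3]]; applying this to [-2, -2, -1, 4] gives [-26, 19, -29, 20].

[-26, 19, -29, 20]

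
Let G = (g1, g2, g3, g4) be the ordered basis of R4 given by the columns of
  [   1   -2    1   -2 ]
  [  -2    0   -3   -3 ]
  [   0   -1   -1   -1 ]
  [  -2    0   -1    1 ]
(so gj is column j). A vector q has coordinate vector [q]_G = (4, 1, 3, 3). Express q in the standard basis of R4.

By definition q = 4g1 + g2 + 3g3 + 3g4.
Summing componentwise gives (-1, -26, -7, -8).

(-1, -26, -7, -8)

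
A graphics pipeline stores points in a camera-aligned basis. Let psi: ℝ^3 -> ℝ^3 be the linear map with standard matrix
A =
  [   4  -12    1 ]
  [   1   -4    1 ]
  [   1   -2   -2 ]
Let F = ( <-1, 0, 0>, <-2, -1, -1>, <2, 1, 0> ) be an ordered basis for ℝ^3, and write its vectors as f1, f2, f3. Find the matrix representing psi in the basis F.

[[2, -1, 0], [1, -2, 0], [0, -1, -2]]

Let P have columns f1, ..., f3. Then [psi]_F = P^(-1) A P.
Here det P = -1, so P^(-1) is integer; computing A P first and then P^(-1)(A P) gives [[2, -1, 0], [1, -2, 0], [0, -1, -2]].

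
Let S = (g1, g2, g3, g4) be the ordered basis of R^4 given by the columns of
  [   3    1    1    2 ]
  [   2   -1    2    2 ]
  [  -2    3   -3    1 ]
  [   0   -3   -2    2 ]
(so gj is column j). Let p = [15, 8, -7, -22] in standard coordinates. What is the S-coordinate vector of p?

[3, 4, 4, -1]

We seek scalars with c_1 g1 + ... + c_4 g4 = p; equivalently solve M c = p where the columns of M are g1, ..., g4.
Row-reducing the augmented matrix [M | p] gives c = (3, 4, 4, -1).
Check: 3g1 + 4g2 + 4g3 - g4 = [15, 8, -7, -22].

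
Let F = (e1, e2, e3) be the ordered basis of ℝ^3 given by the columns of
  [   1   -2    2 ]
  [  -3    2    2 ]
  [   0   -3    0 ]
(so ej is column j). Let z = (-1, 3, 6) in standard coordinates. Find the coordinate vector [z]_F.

(-3, -2, -1)

We seek scalars with c_1 e1 + ... + c_3 e3 = z; equivalently solve M c = z where the columns of M are e1, ..., e3.
Solving this 3x3 system gives c = (-3, -2, -1).
Check: -3e1 - 2e2 - e3 = (-1, 3, 6).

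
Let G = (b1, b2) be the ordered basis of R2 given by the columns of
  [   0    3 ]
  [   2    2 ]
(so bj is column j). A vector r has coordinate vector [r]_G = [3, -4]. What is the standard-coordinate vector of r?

[-12, -2]

The coordinates say r = 3b1 - 4b2; adding the scaled basis vectors gives [-12, -2].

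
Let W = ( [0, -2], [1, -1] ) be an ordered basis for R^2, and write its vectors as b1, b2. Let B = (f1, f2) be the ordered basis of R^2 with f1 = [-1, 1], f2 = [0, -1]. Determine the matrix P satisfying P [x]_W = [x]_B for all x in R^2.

Let M have columns bj and N have columns fj. Then for every x, N [x]_B = x = M [x]_W, so P = N^(-1) M.
Since det N = 1, N^(-1) has integer entries; multiplying gives P = [[0, -1], [2, 0]].

[[0, -1], [2, 0]]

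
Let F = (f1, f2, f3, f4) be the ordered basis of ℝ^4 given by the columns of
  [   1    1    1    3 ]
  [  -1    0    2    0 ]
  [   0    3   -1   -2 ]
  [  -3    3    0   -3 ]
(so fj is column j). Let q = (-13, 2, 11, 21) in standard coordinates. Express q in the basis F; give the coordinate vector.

[q]_F is the unique c with M c = q, where M has columns f1, ..., f4.
Row-reducing the augmented matrix [M | q] gives c = (-2, 1, 0, -4).
Check: -2f1 + f2 + 0·f3 - 4f4 = (-13, 2, 11, 21).

(-2, 1, 0, -4)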